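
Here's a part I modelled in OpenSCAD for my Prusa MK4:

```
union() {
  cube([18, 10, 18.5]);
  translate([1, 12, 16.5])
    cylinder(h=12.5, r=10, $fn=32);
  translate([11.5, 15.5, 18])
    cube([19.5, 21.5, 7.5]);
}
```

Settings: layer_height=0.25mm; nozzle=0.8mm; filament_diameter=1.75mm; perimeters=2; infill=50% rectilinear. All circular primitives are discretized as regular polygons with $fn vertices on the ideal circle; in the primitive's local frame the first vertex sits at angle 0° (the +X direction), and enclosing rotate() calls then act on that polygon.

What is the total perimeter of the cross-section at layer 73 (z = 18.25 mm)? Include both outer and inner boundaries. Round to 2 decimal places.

167.36 mm

At z = 18.25 mm: the cube (footprint 18×10) is included at this height (perimeter 56.00 mm); the r=10 cylinder at (1, 12) gives a regular 32-gon of circumradius 10 (constant along its height) (perimeter = 2·32·10.000·sin(180°/32) = 62.73 mm); the cube at (11.5, 15.5) (footprint 19.5×21.5) is included at this height (perimeter 82.00 mm); Combining (union): the regions partially overlap (shared area 66.18 mm²), so the edge portions inside another operand are dropped and the merged outline is re-measured after clipping — boundary = 167.36 mm. Overall, the cross-section has 2 separate islands. Total boundary length (outer) = 167.36 mm.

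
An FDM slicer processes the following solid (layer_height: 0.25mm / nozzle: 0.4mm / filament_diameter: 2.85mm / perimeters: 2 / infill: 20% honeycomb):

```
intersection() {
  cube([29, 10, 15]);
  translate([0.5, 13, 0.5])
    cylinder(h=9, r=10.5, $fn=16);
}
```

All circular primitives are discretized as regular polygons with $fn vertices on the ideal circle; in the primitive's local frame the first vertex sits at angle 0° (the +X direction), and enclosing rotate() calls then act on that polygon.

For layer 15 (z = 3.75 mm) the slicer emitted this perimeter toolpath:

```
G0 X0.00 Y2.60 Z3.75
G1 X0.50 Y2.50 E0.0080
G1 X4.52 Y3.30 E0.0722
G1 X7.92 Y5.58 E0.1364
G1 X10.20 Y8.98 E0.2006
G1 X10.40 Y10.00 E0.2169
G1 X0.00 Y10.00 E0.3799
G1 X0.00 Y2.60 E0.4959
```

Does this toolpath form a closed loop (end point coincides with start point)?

yes

Start point (G0): (0.00, 2.60). End point (last G1): the path returns to the start — closed.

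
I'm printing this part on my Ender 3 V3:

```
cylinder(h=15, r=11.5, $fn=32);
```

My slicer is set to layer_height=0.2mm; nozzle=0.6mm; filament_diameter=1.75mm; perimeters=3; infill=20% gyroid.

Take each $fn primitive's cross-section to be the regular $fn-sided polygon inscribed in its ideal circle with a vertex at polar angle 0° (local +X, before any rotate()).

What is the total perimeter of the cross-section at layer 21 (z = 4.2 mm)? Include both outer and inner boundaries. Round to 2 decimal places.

72.14 mm

At z = 4.2 mm: the r=11.5 cylinder contributes a regular 32-gon of circumradius 11.5 (perimeter = 2·32·11.500·sin(180°/32) = 72.14 mm). Overall, the cross-section is a single solid region. Total boundary length (outer) = 72.14 mm.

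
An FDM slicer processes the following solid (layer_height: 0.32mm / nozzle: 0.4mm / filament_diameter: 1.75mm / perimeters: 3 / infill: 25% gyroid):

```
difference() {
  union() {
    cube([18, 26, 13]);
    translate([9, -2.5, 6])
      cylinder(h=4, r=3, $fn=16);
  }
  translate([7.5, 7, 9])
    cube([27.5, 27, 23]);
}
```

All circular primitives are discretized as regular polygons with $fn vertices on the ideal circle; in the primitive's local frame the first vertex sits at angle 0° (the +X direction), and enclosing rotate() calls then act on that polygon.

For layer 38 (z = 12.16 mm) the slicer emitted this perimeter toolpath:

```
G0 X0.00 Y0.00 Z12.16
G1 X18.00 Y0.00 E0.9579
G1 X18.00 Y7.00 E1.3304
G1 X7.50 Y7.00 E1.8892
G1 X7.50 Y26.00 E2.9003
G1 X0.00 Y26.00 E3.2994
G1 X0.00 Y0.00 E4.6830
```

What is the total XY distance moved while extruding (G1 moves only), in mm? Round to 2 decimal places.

88.00 mm

Sum the Euclidean lengths of each G1 segment: total = 88.00 mm.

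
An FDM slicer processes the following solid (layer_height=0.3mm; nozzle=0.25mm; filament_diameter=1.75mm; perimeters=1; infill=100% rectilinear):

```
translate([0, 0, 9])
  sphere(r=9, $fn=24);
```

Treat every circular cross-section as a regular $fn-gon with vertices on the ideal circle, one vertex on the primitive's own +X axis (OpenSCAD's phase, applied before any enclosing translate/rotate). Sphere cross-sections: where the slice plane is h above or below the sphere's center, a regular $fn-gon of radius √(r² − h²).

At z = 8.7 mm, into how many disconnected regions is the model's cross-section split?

At z = 8.7 mm: the r=9 sphere slices to a regular 24-gon of circumradius 8.995 (√(r²−h²) with h=0.3 from center). The result has 1 disconnected region.

1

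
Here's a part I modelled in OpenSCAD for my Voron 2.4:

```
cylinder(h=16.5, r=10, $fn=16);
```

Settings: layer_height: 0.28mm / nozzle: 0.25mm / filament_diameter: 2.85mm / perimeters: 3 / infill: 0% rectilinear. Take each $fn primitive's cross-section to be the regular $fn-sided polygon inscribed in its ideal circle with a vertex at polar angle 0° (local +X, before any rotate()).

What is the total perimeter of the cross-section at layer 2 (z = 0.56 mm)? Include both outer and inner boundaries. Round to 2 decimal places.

At z = 0.56 mm: the r=10 cylinder contributes a regular 16-gon of circumradius 10 (perimeter = 2·16·10.000·sin(180°/16) = 62.43 mm). Overall, the cross-section is a single solid region. Total boundary length (outer) = 62.43 mm.

62.43 mm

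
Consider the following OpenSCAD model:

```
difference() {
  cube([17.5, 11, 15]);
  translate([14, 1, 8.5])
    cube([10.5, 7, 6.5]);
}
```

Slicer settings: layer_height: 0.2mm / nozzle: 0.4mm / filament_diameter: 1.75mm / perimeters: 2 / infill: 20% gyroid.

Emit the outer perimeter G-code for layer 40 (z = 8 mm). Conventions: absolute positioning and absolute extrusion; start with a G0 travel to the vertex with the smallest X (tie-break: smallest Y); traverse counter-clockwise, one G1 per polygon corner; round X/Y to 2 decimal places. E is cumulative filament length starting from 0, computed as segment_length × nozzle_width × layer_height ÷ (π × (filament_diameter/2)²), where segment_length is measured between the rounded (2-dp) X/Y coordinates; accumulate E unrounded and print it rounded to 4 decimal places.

G0 X0.00 Y0.00 Z8.00
G1 X17.50 Y0.00 E0.5821
G1 X17.50 Y11.00 E0.9479
G1 X0.00 Y11.00 E1.5300
G1 X0.00 Y0.00 E1.8958

At z = 8 mm: the cube is present — its section is the full 17.5×11 rectangle; the cube at (14, 1) is absent (z outside [8.5, 15]); After the difference (first − rest): none of the subtracted shapes is present at this height, so the 17.5×11 cube is unchanged — 1 connected region. The outline is a single polygon with 4 vertices. Extrusion per mm of travel: 0.4 × 0.2 / (π × 0.875²) = 0.033260. Accumulating E over each segment gives final E = 1.8958.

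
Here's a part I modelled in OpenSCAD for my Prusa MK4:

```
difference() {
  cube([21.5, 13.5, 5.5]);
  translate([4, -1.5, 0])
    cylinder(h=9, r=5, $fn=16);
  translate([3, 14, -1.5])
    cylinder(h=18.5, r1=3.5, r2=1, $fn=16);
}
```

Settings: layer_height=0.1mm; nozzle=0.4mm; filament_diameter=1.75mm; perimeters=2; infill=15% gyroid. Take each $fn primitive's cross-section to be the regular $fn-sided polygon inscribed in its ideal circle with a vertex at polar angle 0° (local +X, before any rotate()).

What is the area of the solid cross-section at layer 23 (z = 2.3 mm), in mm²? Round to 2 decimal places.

At z = 2.3 mm: the 21.5×13.5 cube contributes its full rectangle (area 290.25 mm²); the r=5 cylinder at (4, -1.5) contributes a regular 16-gon of circumradius 5 (area = (16/2)·5.000²·sin(360°/16) = 76.54 mm²); the cone at (3, 14) (r1=3.5→r2=1) has section circumradius 2.986 here — a regular 16-gon (area = (16/2)·2.986²·sin(360°/16) = 27.31 mm²); After the difference (first − rest): starting from the 21.5×13.5 cube (290.25 mm²), the r=5 cylinder at (4, -1.5) partially overlaps it — only the 23.16 mm² overlap (of its 76.54 mm²) is removed, clipping the outline; the cone at (3, 14) partially overlaps it — only the 10.72 mm² overlap (of its 27.31 mm²) is removed, clipping the outline — area = 256.38 mm². Overall, the cross-section is a single solid region. Net area = 256.38 mm².

256.38 mm²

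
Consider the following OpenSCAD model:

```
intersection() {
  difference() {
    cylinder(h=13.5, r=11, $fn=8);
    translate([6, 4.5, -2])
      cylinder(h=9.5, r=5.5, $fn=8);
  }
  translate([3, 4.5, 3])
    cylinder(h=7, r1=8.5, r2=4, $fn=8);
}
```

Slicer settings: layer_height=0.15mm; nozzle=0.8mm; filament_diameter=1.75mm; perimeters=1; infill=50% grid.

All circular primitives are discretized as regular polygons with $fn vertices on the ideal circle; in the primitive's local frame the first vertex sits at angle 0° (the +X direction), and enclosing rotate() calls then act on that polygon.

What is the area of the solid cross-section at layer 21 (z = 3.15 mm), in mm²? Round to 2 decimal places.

At z = 3.15 mm: the r=11 cylinder contributes a regular 8-gon of circumradius 11 (area = (8/2)·11.000²·sin(360°/8) = 342.24 mm²); the cylinder at (6, 4.5): section is a regular 8-gon, circumradius r=5.5 (area = (8/2)·5.500²·sin(360°/8) = 85.56 mm²); Taking the first minus the rest: starting from the r=11 cylinder (342.24 mm²), the r=5.5 cylinder at (6, 4.5) partially overlaps it — only the 68.18 mm² overlap (of its 85.56 mm²) is removed, clipping the outline — area = 274.06 mm²; the cone at (3, 4.5) (r1=8.5→r2=4) has section circumradius 8.404 here — a regular 8-gon (area = (8/2)·8.404²·sin(360°/8) = 199.74 mm²); Taking the intersection: the cone at (3, 4.5) partially overlaps that combined region; clipping to the common part keeps 93.49 mm² — area = 93.49 mm². Overall, the cross-section is a single solid region. Net area = 93.49 mm².

93.49 mm²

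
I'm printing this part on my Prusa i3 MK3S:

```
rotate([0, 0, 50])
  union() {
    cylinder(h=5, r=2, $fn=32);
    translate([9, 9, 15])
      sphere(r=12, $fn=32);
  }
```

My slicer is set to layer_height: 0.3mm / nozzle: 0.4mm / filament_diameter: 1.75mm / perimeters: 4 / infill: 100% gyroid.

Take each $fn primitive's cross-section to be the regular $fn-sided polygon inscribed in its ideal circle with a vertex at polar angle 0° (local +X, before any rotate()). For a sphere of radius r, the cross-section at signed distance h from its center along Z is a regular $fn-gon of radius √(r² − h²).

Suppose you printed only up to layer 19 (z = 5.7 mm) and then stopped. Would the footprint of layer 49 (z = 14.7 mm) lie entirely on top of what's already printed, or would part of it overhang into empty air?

part overhangs

Compare the two slices. At z = 5.7: the cylinder is absent (z outside [0, 5]); the r=12 sphere at (9, 9) slices to a regular 32-gon of circumradius 7.584 (√(r²−h²) with h=9.3 from center) (area = (32/2)·7.584²·sin(360°/32) = 179.51 mm²); Taking the union: only the r=12 sphere at (9, 9) is present, so the union is just that shape — area = 179.51 mm²; (whole slice rotated 50° about Z — lengths, areas and connectivity unchanged). At z = 14.7: the cylinder is absent (z outside [0, 5]); the r=12 sphere at (9, 9) slices to a regular 32-gon of circumradius 11.996 (√(r²−h²) with h=0.3 from center) (area = (32/2)·11.996²·sin(360°/32) = 449.21 mm²); Merging all regions: only the r=12 sphere at (9, 9) is present, so the union is just that shape — area = 449.21 mm²; (whole slice rotated 50° about Z — lengths, areas and connectivity unchanged). Checking containment: at z = 14.7 the cross-section extends beyond the z = 5.7 cross-section by about 269.69 mm².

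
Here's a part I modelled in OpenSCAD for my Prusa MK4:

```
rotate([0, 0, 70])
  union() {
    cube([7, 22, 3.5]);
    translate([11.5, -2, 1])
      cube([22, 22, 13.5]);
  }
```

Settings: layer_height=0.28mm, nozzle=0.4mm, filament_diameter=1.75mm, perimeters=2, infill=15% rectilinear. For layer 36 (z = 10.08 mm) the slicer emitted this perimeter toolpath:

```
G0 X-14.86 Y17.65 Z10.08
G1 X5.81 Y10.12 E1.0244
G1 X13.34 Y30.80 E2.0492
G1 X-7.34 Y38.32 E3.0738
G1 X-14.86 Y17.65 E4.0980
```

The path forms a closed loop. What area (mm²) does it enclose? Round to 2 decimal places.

Apply the shoelace formula to the sequence of (X, Y) vertices; enclosed area = 484.08 mm².

484.08 mm²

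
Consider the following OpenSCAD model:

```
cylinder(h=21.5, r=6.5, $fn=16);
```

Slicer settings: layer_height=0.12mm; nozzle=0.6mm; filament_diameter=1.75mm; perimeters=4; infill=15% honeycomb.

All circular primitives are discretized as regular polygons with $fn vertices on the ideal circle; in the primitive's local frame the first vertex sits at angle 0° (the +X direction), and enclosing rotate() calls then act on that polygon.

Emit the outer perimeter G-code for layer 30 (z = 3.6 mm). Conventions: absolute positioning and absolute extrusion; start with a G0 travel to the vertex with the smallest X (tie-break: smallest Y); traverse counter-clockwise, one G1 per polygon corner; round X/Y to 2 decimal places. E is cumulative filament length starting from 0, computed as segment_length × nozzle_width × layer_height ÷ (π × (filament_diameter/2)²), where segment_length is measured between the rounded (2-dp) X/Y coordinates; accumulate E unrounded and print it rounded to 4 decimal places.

G0 X-6.50 Y0.00 Z3.60
G1 X-6.01 Y-2.49 E0.0760
G1 X-4.60 Y-4.60 E0.1519
G1 X-2.49 Y-6.01 E0.2279
G1 X0.00 Y-6.50 E0.3039
G1 X2.49 Y-6.01 E0.3798
G1 X4.60 Y-4.60 E0.4558
G1 X6.01 Y-2.49 E0.5318
G1 X6.50 Y0.00 E0.6077
G1 X6.01 Y2.49 E0.6837
G1 X4.60 Y4.60 E0.7597
G1 X2.49 Y6.01 E0.8356
G1 X0.00 Y6.50 E0.9116
G1 X-2.49 Y6.01 E0.9876
G1 X-4.60 Y4.60 E1.0635
G1 X-6.01 Y2.49 E1.1395
G1 X-6.50 Y0.00 E1.2154

At z = 3.6 mm: the cylinder: section is a regular 16-gon, circumradius r=6.5. The outline is a single polygon with 16 vertices. Extrusion per mm of travel: 0.6 × 0.12 / (π × 0.875²) = 0.029934. Accumulating E over each segment gives final E = 1.2154.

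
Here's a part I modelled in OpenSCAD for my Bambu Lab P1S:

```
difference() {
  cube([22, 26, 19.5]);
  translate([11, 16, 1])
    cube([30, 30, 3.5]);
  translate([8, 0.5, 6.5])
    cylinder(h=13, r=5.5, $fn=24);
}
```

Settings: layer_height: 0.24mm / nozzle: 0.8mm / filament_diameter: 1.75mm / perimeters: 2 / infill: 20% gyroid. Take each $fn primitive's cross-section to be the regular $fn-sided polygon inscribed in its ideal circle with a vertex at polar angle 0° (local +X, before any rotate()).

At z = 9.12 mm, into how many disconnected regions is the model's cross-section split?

1

At z = 9.12 mm: the 22×26 cube contributes its full rectangle; the cube at (11, 16) does not reach this height (z outside [1, 4.5]); the r=5.5 cylinder at (8, 0.5) gives a regular 24-gon of circumradius 5.5 (constant along its height); After the difference (first − rest): starting from the 22×26 cube, the r=5.5 cylinder at (8, 0.5) partially overlaps it — only the 52.44 mm² overlap (of its 93.95 mm²) is removed, clipping the outline — 1 connected region. The result has 1 disconnected region.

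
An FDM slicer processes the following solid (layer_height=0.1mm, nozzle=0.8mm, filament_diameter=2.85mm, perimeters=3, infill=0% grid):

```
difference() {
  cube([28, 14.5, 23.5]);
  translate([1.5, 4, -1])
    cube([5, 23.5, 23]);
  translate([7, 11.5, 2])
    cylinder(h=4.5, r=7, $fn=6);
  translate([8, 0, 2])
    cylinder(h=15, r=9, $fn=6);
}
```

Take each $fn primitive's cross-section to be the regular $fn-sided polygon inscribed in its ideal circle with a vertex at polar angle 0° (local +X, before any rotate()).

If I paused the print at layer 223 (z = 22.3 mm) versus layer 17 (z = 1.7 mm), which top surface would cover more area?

Layer 223 (z = 22.3): the cube (footprint 28×14.5) is included at this height (area 406.00 mm²); the cube at (1.5, 4) is not intersected at this z (z outside [-1, 22]); the cylinder at (7, 11.5) is not intersected at this z (z outside [2, 6.5]); the cylinder at (8, 0) is not intersected at this z (z outside [2, 17]); Taking the first minus the rest: none of the subtracted shapes is present at this height, so the 28×14.5 cube is unchanged — area = 406.00 mm². So its area = 406.00 mm². Layer 17 (z = 1.7): the cube is present — its section is the full 28×14.5 rectangle (area 406.00 mm²); the cube at (1.5, 4) (footprint 5×23.5) is included at this height (area 117.50 mm²); the cylinder at (7, 11.5) is not intersected at this z (z outside [2, 6.5]); the cylinder at (8, 0) does not reach this height (z outside [2, 17]); After the difference (first − rest): starting from the 28×14.5 cube (406.00 mm²), the 5×23.5 cube at (1.5, 4) partially overlaps it — only the 52.50 mm² overlap (of its 117.50 mm²) is removed, clipping the outline — area = 353.50 mm². So its area = 353.50 mm². Layer 223 is larger (406.00 vs 353.50 mm²).

layer 223 (z = 22.3 mm)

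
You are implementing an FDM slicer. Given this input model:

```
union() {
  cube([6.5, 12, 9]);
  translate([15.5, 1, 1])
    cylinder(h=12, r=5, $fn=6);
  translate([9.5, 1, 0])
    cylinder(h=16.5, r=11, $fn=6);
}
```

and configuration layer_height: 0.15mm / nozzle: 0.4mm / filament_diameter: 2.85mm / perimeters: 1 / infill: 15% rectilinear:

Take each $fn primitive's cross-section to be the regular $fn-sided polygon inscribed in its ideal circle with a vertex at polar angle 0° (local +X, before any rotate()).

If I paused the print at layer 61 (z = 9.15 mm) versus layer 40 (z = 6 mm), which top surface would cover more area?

Layer 61 (z = 9.15): the cube is absent (z outside [0, 9]); the cylinder at (15.5, 1): section is a regular 6-gon, circumradius r=5 (area = (6/2)·5.000²·sin(360°/6) = 64.95 mm²); the cylinder at (9.5, 1): section is a regular 6-gon, circumradius r=11 (area = (6/2)·11.000²·sin(360°/6) = 314.37 mm²); Merging all regions: the r=5 cylinder at (15.5, 1) lies entirely inside the r=11 cylinder at (9.5, 1), so the union is just the r=11 cylinder at (9.5, 1) — area = 314.37 mm². So its area = 314.37 mm². Layer 40 (z = 6): the cube (footprint 6.5×12) is included at this height (area 78.00 mm²); the r=5 cylinder at (15.5, 1) gives a regular 6-gon of circumradius 5 (constant along its height) (area = (6/2)·5.000²·sin(360°/6) = 64.95 mm²); the r=11 cylinder at (9.5, 1) contributes a regular 6-gon of circumradius 11 (area = (6/2)·11.000²·sin(360°/6) = 314.37 mm²); Combining (union): the regions partially overlap — summed areas 457.32 mm² minus the doubly-counted overlap 119.52 mm² gives 337.80 mm² — area = 337.80 mm². So its area = 337.80 mm². Layer 40 is larger (337.80 vs 314.37 mm²).

layer 40 (z = 6 mm)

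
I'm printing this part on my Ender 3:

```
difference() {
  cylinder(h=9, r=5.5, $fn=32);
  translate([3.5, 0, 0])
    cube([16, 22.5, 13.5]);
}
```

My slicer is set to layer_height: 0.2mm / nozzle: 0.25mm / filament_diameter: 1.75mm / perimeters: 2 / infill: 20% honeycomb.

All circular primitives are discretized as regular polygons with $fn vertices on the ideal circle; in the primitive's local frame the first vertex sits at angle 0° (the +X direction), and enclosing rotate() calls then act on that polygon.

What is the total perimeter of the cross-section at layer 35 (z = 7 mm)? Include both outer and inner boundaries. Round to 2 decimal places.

At z = 7 mm: the r=5.5 cylinder contributes a regular 32-gon of circumradius 5.5 (perimeter = 2·32·5.500·sin(180°/32) = 34.50 mm); the 16×22.5 cube at (3.5, 0) contributes its full rectangle (perimeter 77.00 mm); Subtracting the remaining from the first: starting from the r=5.5 cylinder, the 16×22.5 cube at (3.5, 0) partially overlaps it — only the 5.82 mm² overlap (of its 360.00 mm²) is removed, clipping the outline — boundary = 35.89 mm. Overall, the cross-section is a single solid region. Total boundary length (outer) = 35.89 mm.

35.89 mm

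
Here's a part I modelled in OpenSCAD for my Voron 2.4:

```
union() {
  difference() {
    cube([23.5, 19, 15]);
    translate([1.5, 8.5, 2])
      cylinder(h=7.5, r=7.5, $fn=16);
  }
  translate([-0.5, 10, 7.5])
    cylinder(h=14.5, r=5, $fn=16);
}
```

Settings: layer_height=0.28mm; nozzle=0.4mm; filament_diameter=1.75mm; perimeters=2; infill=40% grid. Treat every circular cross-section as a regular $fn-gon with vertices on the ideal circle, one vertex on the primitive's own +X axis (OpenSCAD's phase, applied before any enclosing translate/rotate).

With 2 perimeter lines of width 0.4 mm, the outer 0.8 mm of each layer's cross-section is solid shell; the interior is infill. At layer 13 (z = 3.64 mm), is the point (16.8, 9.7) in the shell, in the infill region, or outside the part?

At z = 3.64 mm: the cube (footprint 23.5×19) is included at this height; the r=7.5 cylinder at (1.5, 8.5) gives a regular 16-gon of circumradius 7.5 (constant along its height); Taking the first minus the rest: starting from the 23.5×19 cube, the r=7.5 cylinder at (1.5, 8.5) partially overlaps it — only the 108.16 mm² overlap (of its 172.21 mm²) is removed, clipping the outline — 1 connected region; the cylinder at (-0.5, 10) is not intersected at this z (z outside [7.5, 22]); Merging all regions: only the result so far is present, so the union is just that shape — 1 connected region. Overall, the cross-section is a single solid region. The nearest boundary edge runs (23.50, 19.00)→(23.50, 0.00); distance from the point to it = 6.70 mm. The point is inside the cross-section and 6.70 mm from the nearest boundary — more than the 0.8 mm shell width (2 × 0.4), so it's in the infill interior.

infill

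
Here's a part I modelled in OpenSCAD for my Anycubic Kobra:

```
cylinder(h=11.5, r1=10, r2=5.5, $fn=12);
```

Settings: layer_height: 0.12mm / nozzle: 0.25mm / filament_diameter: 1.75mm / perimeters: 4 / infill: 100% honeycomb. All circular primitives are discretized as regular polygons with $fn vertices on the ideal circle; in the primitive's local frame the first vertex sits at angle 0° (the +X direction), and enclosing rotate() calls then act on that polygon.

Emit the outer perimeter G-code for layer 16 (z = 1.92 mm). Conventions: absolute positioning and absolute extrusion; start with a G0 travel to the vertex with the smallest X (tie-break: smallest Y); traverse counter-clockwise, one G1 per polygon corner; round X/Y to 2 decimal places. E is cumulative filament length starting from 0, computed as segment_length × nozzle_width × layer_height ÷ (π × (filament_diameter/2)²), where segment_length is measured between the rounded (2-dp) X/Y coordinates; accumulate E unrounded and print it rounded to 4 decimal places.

At z = 1.92 mm: the cone: at t=0.167 of its height the radius interpolates to r₁+(r₂−r₁)t = 9.249, giving a regular 12-gon of that circumradius. The outline is a single polygon with 12 vertices. Extrusion per mm of travel: 0.25 × 0.12 / (π × 0.875²) = 0.012473. Accumulating E over each segment gives final E = 0.7165.

G0 X-9.25 Y0.00 Z1.92
G1 X-8.01 Y-4.62 E0.0597
G1 X-4.62 Y-8.01 E0.1195
G1 X0.00 Y-9.25 E0.1791
G1 X4.62 Y-8.01 E0.2388
G1 X8.01 Y-4.62 E0.2986
G1 X9.25 Y0.00 E0.3582
G1 X8.01 Y4.62 E0.4179
G1 X4.62 Y8.01 E0.4777
G1 X0.00 Y9.25 E0.5374
G1 X-4.62 Y8.01 E0.5970
G1 X-8.01 Y4.62 E0.6568
G1 X-9.25 Y0.00 E0.7165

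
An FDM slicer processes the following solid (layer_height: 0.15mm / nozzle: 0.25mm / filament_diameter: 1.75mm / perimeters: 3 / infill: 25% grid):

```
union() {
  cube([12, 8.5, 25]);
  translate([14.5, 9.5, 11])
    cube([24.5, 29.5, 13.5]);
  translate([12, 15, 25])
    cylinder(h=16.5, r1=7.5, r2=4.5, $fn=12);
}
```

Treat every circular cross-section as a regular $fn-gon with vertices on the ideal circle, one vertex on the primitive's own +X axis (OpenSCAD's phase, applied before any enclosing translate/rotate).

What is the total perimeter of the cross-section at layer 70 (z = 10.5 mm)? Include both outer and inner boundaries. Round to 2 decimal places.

41.00 mm

At z = 10.5 mm: the cube (footprint 12×8.5) is included at this height (perimeter 41.00 mm); the cube at (14.5, 9.5) does not reach this height (z outside [11, 24.5]); the cone at (12, 15) is absent (z outside [25, 41.5]); Merging all regions: only the 12×8.5 cube is present, so the union is just that shape — boundary = 41.00 mm. Overall, the cross-section is a single solid region. Total boundary length (outer) = 41.00 mm.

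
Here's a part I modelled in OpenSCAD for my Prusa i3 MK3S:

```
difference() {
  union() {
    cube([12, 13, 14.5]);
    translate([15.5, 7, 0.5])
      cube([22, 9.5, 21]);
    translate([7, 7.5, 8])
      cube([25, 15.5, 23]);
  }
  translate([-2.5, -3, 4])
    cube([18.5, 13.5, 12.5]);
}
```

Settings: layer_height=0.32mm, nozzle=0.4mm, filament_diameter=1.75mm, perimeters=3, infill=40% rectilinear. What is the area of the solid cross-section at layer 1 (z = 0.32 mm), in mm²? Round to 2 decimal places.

At z = 0.32 mm: the cube (footprint 12×13) is included at this height (area 156.00 mm²); the cube at (15.5, 7) is absent (z outside [0.5, 21.5]); the cube at (7, 7.5) is not intersected at this z (z outside [8, 31]); Combining (union): only the 12×13 cube is present, so the union is just that shape — area = 156.00 mm²; the cube at (-2.5, -3) is not intersected at this z (z outside [4, 16.5]); Taking the first minus the rest: none of the subtracted shapes is present at this height, so that combined region is unchanged — area = 156.00 mm². Overall, the cross-section is a single solid region. Net area = 156.00 mm².

156.00 mm²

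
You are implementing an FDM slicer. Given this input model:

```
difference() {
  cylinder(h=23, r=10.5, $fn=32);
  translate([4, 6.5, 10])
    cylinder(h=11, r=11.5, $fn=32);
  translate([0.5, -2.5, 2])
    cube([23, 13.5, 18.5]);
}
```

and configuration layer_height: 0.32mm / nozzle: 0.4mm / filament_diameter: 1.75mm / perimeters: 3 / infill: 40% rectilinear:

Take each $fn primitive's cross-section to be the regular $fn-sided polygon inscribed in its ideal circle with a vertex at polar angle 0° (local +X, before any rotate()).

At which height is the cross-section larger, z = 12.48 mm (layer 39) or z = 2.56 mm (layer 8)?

layer 8 (z = 2.56 mm)

Layer 39 (z = 12.48): the cylinder: section is a regular 32-gon, circumradius r=10.5 (area = (32/2)·10.500²·sin(360°/32) = 344.14 mm²); the r=11.5 cylinder at (4, 6.5) contributes a regular 32-gon of circumradius 11.5 (area = (32/2)·11.500²·sin(360°/32) = 412.81 mm²); the 23×13.5 cube at (0.5, -2.5) contributes its full rectangle (area 310.50 mm²); Taking the first minus the rest: starting from the r=10.5 cylinder (344.14 mm²), the r=11.5 cylinder at (4, 6.5) partially overlaps it — only the 213.03 mm² overlap (of its 412.81 mm²) is removed, clipping the outline; the 23×13.5 cube at (0.5, -2.5) misses the remaining region (no effect) — area = 131.11 mm². So its area = 131.11 mm². Layer 8 (z = 2.56): the r=10.5 cylinder contributes a regular 32-gon of circumradius 10.5 (area = (32/2)·10.500²·sin(360°/32) = 344.14 mm²); the cylinder at (4, 6.5) is not intersected at this z (z outside [10, 21]); the 23×13.5 cube at (0.5, -2.5) contributes its full rectangle (area 310.50 mm²); After the difference (first − rest): starting from the r=10.5 cylinder (344.14 mm²), the 23×13.5 cube at (0.5, -2.5) partially overlaps it — only the 105.47 mm² overlap (of its 310.50 mm²) is removed, clipping the outline — area = 238.67 mm². So its area = 238.67 mm². Layer 8 is larger (238.67 vs 131.11 mm²).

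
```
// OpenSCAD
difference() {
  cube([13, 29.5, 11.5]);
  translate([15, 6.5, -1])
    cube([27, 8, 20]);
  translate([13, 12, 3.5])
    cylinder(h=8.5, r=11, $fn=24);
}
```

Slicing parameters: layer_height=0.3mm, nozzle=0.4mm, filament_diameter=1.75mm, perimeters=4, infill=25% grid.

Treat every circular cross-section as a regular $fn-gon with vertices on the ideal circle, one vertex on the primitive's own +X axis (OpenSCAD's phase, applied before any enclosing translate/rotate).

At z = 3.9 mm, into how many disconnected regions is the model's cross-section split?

1

At z = 3.9 mm: the cube (footprint 13×29.5) is included at this height; the 27×8 cube at (15, 6.5) contributes its full rectangle; the cylinder at (13, 12): section is a regular 24-gon, circumradius r=11; Taking the first minus the rest: starting from the 13×29.5 cube, the 27×8 cube at (15, 6.5) misses the remaining region (no effect); the r=11 cylinder at (13, 12) partially overlaps it — only the 187.90 mm² overlap (of its 375.81 mm²) is removed, clipping the outline — 1 connected region. The result has 1 disconnected region.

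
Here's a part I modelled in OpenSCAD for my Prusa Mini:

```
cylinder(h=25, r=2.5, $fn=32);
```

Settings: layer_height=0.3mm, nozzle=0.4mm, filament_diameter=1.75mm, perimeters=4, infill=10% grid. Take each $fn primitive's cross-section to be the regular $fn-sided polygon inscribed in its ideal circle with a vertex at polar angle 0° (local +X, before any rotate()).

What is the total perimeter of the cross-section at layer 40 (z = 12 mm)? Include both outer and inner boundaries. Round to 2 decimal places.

15.68 mm

At z = 12 mm: the r=2.5 cylinder gives a regular 32-gon of circumradius 2.5 (constant along its height) (perimeter = 2·32·2.500·sin(180°/32) = 15.68 mm). Overall, the cross-section is a single solid region. Total boundary length (outer) = 15.68 mm.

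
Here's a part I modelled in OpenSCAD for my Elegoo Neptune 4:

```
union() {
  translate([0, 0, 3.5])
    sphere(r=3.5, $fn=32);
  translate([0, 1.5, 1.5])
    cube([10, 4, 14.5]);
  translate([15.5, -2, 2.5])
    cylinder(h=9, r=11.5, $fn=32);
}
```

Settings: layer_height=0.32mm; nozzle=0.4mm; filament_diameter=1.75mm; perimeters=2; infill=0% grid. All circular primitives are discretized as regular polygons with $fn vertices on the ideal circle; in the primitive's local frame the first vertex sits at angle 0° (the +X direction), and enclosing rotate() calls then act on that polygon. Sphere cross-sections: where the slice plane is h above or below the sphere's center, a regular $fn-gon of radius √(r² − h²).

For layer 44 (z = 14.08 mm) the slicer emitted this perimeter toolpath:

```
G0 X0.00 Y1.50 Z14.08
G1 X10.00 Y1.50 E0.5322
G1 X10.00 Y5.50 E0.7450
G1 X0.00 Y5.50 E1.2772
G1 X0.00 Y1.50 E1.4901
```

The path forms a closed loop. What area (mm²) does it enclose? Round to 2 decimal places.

Apply the shoelace formula to the sequence of (X, Y) vertices; enclosed area = 40.00 mm².

40.00 mm²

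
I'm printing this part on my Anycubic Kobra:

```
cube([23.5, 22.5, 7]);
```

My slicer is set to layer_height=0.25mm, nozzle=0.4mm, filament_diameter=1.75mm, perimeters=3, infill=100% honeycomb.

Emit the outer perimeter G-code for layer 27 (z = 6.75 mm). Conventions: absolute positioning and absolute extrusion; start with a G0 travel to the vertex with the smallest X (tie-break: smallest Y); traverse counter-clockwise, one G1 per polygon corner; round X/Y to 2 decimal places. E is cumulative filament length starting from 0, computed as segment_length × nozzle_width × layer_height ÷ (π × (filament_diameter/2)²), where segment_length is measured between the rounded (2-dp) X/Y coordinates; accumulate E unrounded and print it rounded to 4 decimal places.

At z = 6.75 mm: the cube is present — its section is the full 23.5×22.5 rectangle. The outline is a single polygon with 4 vertices. Extrusion per mm of travel: 0.4 × 0.25 / (π × 0.875²) = 0.041575. Accumulating E over each segment gives final E = 3.8249.

G0 X0.00 Y0.00 Z6.75
G1 X23.50 Y0.00 E0.9770
G1 X23.50 Y22.50 E1.9125
G1 X0.00 Y22.50 E2.8895
G1 X0.00 Y0.00 E3.8249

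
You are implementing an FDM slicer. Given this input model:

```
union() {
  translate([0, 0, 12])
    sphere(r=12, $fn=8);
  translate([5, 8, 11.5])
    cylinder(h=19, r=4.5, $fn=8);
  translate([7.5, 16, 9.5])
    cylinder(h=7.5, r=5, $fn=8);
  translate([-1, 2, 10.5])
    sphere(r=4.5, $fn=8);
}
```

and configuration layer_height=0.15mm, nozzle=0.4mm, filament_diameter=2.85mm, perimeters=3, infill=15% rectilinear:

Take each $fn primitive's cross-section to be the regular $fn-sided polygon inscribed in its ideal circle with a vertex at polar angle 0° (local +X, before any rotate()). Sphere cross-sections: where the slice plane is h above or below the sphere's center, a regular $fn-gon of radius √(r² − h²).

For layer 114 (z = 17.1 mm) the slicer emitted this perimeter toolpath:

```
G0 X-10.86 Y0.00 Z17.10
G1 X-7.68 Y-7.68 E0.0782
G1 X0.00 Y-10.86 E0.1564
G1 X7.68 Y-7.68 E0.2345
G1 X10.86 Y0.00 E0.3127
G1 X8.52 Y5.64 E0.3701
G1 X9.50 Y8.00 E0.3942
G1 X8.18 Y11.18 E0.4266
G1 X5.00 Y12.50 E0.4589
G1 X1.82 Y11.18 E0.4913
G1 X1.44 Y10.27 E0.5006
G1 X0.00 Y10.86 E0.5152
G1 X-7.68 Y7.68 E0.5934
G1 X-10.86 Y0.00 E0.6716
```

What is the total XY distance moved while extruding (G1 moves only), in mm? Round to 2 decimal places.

71.41 mm

Sum the Euclidean lengths of each G1 segment: total = 71.41 mm.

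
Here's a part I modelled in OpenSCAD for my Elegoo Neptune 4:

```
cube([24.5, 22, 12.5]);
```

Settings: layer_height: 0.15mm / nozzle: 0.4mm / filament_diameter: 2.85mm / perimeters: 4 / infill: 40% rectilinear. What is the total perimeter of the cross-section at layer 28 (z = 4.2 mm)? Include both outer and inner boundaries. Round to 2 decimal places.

93.00 mm

At z = 4.2 mm: the cube is present — its section is the full 24.5×22 rectangle (perimeter 93.00 mm). Overall, the cross-section is a single solid region. Total boundary length (outer) = 93.00 mm.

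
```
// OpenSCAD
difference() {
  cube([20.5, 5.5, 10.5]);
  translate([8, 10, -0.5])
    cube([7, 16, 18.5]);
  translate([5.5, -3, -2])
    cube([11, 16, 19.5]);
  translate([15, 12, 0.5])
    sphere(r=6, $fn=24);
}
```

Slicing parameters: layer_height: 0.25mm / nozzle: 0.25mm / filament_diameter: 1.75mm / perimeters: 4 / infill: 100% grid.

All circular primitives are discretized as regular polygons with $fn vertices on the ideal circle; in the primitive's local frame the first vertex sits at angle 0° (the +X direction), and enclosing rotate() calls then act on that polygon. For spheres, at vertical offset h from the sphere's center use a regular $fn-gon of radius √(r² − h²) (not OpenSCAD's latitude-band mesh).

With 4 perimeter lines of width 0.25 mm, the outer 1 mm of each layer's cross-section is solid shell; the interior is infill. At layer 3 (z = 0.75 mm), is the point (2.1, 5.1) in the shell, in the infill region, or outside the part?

At z = 0.75 mm: the 20.5×5.5 cube contributes its full rectangle; the 7×16 cube at (8, 10) contributes its full rectangle; the 11×16 cube at (5.5, -3) contributes its full rectangle; the r=6 sphere at (15, 12) slices to a regular 24-gon of circumradius 5.995 (√(r²−h²) with h=0.25 from center); After the difference (first − rest): starting from the 20.5×5.5 cube, the 7×16 cube at (8, 10) misses the remaining region (no effect); the 11×16 cube at (5.5, -3) partially overlaps it — only the 60.50 mm² overlap (of its 176.00 mm²) is removed, clipping the outline; the r=6 sphere at (15, 12) misses the remaining region (no effect) — 2 connected regions. Overall, the cross-section has 2 separate islands. The nearest boundary edge runs (0.00, 5.50)→(5.50, 5.50); distance from the point to it = 0.40 mm. (Shell/infill is judged within the island containing the point — the largest one.) The point is inside the cross-section, 0.40 mm from the nearest boundary — within the 1 mm shell band (4 × 0.25).

shell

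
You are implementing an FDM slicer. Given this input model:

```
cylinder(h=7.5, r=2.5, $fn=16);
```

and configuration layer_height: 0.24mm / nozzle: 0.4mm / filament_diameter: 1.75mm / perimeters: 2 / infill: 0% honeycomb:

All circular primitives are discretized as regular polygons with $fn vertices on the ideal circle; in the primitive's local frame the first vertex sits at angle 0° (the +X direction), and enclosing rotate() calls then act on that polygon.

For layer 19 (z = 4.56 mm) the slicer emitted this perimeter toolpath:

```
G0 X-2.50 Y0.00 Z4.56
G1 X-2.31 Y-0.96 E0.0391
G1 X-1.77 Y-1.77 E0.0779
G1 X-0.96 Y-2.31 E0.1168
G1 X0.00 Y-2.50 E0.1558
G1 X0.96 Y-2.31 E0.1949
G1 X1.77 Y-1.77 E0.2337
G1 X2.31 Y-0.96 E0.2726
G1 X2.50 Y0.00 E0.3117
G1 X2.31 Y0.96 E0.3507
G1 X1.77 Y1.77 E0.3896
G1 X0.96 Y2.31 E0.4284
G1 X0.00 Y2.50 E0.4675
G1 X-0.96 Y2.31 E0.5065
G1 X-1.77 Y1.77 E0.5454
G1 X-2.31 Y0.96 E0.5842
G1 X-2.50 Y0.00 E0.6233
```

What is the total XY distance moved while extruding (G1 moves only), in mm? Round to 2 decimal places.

Sum the Euclidean lengths of each G1 segment: total = 15.62 mm.

15.62 mm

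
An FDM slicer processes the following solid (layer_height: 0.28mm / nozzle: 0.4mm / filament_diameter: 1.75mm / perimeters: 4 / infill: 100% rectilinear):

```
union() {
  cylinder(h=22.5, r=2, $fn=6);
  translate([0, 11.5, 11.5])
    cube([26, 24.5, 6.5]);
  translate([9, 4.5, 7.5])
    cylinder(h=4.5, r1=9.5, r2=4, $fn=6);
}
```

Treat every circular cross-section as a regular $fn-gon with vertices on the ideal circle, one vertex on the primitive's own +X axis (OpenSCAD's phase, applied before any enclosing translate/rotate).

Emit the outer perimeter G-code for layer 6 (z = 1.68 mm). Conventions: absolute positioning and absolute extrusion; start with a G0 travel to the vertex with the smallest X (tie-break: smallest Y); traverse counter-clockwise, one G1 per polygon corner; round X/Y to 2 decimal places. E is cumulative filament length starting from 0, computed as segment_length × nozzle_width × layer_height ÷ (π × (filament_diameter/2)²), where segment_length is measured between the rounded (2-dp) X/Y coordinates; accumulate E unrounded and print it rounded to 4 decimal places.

At z = 1.68 mm: the r=2 cylinder contributes a regular 6-gon of circumradius 2; the cube at (0, 11.5) does not reach this height (z outside [11.5, 18]); the cone at (9, 4.5) is absent (z outside [7.5, 12]); Taking the union: only the r=2 cylinder is present, so the union is just that shape — 1 connected region. The outline is a single polygon with 6 vertices. Extrusion per mm of travel: 0.4 × 0.28 / (π × 0.875²) = 0.046564. Accumulating E over each segment gives final E = 0.5584.

G0 X-2.00 Y0.00 Z1.68
G1 X-1.00 Y-1.73 E0.0930
G1 X1.00 Y-1.73 E0.1862
G1 X2.00 Y0.00 E0.2792
G1 X1.00 Y1.73 E0.3723
G1 X-1.00 Y1.73 E0.4654
G1 X-2.00 Y0.00 E0.5584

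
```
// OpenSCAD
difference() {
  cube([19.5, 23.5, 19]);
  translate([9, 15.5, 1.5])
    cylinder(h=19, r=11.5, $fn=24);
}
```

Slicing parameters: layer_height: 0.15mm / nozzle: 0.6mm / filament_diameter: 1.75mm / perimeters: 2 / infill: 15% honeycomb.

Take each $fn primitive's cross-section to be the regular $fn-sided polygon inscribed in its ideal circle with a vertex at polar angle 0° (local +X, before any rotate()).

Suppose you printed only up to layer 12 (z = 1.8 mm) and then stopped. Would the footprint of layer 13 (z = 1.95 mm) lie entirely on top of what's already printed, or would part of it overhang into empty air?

entirely on top

Compare the two slices. At z = 1.8: the 19.5×23.5 cube contributes its full rectangle (area 458.25 mm²); the cylinder at (9, 15.5): section is a regular 24-gon, circumradius r=11.5 (area = (24/2)·11.500²·sin(360°/24) = 410.75 mm²); Subtracting the remaining from the first: starting from the 19.5×23.5 cube (458.25 mm²), the r=11.5 cylinder at (9, 15.5) partially overlaps it — only the 342.93 mm² overlap (of its 410.75 mm²) is removed, clipping the outline — area = 115.32 mm². At z = 1.95: the cube (footprint 19.5×23.5) is included at this height (area 458.25 mm²); the r=11.5 cylinder at (9, 15.5) gives a regular 24-gon of circumradius 11.5 (constant along its height) (area = (24/2)·11.500²·sin(360°/24) = 410.75 mm²); Subtracting the remaining from the first: starting from the 19.5×23.5 cube (458.25 mm²), the r=11.5 cylinder at (9, 15.5) partially overlaps it — only the 342.93 mm² overlap (of its 410.75 mm²) is removed, clipping the outline — area = 115.32 mm². Checking containment: the cross-section at z = 1.95 is a subset of the cross-section at z = 1.8.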